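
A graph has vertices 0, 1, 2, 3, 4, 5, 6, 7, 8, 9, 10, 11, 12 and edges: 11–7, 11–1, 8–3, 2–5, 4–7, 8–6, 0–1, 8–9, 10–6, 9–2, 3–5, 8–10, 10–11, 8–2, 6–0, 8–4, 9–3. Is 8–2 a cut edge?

After removing 8–2, the path 8-9-2 still connects them, so the edge is not a bridge.

No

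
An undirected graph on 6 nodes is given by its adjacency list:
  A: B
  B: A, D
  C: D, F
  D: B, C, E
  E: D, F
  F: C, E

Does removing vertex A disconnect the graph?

No

Deleting A leaves 1 component (was 1), so A is not a cut vertex.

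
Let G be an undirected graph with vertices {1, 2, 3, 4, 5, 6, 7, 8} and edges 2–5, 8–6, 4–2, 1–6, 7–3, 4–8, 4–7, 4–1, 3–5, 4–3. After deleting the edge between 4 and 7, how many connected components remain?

1

4 and 7 are still connected via 4-3-7, so the component count stays at 1.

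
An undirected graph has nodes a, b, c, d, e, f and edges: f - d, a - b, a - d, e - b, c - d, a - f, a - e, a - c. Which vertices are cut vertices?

Removing a increases the component count from 1 to 2, so a is a cut vertex.
By contrast removing d leaves 1 component; it is not a cut vertex. No other vertex is a cut vertex either.

a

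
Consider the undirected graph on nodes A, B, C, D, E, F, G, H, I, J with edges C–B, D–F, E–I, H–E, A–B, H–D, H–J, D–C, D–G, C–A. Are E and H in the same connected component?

From E we can reach A, B, C, D, E, F, G, H, I, J, which includes H.

Yes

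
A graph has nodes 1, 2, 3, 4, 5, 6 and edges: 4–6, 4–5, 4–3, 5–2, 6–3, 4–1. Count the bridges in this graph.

The edges on the cycle 4-6-3-4 are not bridges since each lies on that cycle.
But removing 2–5 disconnects 2 from 5; removing 4–1 disconnects 4 from 1; removing 4–5 disconnects 4 from 5 — these are bridges.
That makes 3 bridges.

3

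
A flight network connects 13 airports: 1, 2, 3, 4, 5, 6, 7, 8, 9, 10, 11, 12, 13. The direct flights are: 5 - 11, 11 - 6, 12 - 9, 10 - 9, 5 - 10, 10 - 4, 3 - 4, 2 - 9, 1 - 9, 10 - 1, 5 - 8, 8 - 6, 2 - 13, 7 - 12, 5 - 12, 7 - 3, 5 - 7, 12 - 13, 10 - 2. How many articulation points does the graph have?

Removing 5 increases the component count from 1 to 2, so 5 is a cut vertex.
By contrast removing 13 leaves 1 component; it is not a cut vertex. No other vertex is a cut vertex either.

1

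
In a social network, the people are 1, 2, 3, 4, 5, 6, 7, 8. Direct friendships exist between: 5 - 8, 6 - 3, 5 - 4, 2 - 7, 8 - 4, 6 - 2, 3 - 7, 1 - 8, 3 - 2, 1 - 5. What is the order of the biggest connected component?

Starting from 1 we can reach 1, 4, 5, 8. That is one component of size 4.
Starting from 2 we can reach 2, 3, 6, 7. That is one component of size 4.
The largest has 4 vertices.

4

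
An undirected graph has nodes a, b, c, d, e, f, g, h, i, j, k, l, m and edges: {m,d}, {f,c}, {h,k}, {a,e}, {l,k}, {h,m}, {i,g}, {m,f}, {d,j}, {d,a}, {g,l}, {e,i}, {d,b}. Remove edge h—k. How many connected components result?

h and k are still connected via h-m-d-a-e-i-g-l-k, so the component count stays at 1.

1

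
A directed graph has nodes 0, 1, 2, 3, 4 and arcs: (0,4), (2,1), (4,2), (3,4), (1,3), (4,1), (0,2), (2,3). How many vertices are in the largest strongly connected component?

4

{1, 2, 3, 4} are all mutually reachable — one SCC of size 4.
{0} is an SCC by itself.
The largest has 4 vertices.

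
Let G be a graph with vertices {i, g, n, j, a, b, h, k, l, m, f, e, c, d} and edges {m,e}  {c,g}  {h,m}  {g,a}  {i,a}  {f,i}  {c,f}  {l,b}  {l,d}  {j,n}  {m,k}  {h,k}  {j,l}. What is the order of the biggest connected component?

5

Starting from e we can reach e, h, k, m. That is one component of size 4.
Starting from a we can reach a, c, f, g, i. That is one component of size 5.
Starting from b we can reach b, d, j, l, n. That is one component of size 5.
The largest has 5 vertices.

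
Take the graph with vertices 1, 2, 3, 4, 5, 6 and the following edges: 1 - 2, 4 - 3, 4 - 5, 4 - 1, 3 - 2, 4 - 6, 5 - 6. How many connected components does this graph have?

1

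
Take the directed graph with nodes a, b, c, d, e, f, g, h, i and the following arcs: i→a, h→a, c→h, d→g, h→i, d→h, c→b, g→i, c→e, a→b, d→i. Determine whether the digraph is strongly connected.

No

There is no directed path from f to g, so the graph is not strongly connected.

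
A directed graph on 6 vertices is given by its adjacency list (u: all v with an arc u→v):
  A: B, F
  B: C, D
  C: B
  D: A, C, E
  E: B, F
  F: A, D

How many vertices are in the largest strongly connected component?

{A, B, C, D, E, F} are all mutually reachable — one SCC of size 6.
The largest has 6 vertices.

6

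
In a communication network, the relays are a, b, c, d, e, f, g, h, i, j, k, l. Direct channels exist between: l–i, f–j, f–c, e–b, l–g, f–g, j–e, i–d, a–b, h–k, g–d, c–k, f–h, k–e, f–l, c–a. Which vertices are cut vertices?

f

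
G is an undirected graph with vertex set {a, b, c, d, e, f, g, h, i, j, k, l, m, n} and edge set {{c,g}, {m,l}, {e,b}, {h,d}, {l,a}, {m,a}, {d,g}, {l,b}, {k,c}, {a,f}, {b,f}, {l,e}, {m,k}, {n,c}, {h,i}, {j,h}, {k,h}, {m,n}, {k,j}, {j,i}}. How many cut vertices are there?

1

Removing m increases the component count from 1 to 2, so m is a cut vertex.
By contrast removing n leaves 1 component; it is not a cut vertex. No other vertex is a cut vertex either.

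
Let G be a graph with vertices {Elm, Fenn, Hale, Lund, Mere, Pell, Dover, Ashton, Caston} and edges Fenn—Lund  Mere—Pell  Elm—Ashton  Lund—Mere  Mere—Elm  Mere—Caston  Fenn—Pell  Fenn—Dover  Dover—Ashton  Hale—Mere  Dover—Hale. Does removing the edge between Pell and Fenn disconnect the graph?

After removing Pell—Fenn, the path Pell-Mere-Lund-Fenn still connects them, so the edge is not a bridge.

No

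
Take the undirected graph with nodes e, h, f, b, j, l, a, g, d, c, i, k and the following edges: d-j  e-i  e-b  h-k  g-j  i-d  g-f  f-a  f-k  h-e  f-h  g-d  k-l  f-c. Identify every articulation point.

Removing e increases the component count from 1 to 2, so e is a cut vertex.
Removing f increases the component count from 1 to 3, so f is a cut vertex.
Removing k increases the component count from 1 to 2, so k is a cut vertex.
By contrast removing c leaves 1 component; it is not a cut vertex. No other vertex is a cut vertex either.

e, f, k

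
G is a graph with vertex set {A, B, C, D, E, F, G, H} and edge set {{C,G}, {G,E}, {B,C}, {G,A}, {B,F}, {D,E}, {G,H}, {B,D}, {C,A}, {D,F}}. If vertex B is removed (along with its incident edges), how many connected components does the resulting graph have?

With B gone, the remaining components are: {A, C, D, E, F, G, H}.
That is 1 component.

1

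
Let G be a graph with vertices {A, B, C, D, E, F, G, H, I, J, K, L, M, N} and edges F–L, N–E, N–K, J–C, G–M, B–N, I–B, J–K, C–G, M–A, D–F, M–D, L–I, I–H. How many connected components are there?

1

Starting from A we can reach A, B, C, D, E, F, G, H, I, J, K, L, M, N. That is one component of size 14.
Total: 1 component.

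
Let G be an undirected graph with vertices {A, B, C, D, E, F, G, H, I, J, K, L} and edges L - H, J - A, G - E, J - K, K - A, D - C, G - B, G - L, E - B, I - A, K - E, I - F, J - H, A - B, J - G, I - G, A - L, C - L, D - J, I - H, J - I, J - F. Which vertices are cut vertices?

Removing A, for instance, still leaves 1 component. No single vertex removal increases the component count — the graph has no articulation points.

none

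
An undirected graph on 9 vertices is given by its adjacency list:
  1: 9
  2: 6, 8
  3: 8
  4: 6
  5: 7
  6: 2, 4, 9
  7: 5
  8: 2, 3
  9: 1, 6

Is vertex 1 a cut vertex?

No

Deleting 1 leaves 2 components (was 2), so 1 is not a cut vertex.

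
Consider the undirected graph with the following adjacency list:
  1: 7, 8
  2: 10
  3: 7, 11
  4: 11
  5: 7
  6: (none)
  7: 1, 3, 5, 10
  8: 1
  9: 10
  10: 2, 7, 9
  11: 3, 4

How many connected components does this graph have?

2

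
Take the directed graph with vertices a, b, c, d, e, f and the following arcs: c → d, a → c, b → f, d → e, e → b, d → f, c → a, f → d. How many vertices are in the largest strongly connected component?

4

{b, d, e, f} are all mutually reachable — one SCC of size 4.
{a, c} are all mutually reachable — one SCC of size 2.
The largest has 4 vertices.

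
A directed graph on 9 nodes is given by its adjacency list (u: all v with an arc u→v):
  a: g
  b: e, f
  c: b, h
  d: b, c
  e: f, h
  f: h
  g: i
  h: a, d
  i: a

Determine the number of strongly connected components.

{b, c, d, e, f, h} are all mutually reachable — one SCC of size 6.
{a, g, i} are all mutually reachable — one SCC of size 3.
That gives 2 strongly connected components.

2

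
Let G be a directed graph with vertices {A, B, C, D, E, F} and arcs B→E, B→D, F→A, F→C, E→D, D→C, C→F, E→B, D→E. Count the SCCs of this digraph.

3

{B, D, E} are all mutually reachable — one SCC of size 3.
{C, F} are all mutually reachable — one SCC of size 2.
{A} is an SCC by itself.
That gives 3 strongly connected components.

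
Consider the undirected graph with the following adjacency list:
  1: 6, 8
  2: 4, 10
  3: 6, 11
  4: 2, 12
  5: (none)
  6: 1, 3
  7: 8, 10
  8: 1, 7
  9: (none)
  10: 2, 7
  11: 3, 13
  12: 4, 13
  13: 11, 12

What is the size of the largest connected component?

11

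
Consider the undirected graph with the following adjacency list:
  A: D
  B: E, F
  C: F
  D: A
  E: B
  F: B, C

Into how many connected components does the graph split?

Starting from A we can reach A, D. That is one component of size 2.
Starting from B we can reach B, C, E, F. That is one component of size 4.
Total: 2 components.

2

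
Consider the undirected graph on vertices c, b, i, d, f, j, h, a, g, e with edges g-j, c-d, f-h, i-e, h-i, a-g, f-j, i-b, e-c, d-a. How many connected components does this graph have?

1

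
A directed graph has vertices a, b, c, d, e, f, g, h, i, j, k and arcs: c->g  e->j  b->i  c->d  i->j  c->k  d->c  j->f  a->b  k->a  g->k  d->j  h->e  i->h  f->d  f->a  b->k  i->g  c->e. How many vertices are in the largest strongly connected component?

11

{a, b, c, d, e, f, g, h, i, j, k} are all mutually reachable — one SCC of size 11.
The largest has 11 vertices.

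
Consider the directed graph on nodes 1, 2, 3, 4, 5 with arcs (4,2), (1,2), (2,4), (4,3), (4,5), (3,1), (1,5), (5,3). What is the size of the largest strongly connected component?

5

{1, 2, 3, 4, 5} are all mutually reachable — one SCC of size 5.
The largest has 5 vertices.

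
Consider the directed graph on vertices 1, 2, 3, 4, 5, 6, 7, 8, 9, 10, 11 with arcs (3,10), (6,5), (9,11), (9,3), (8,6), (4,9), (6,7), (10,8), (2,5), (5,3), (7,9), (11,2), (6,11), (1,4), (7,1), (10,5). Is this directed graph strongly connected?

Yes

From 6 we can reach every vertex (1, 2, 3, 4, 5, 6, 7, 8, 9, 10, 11), and every vertex can reach 6 (1, 2, 3, 4, 5, 6, 7, 8, 9, 10, 11). So the whole graph is one strongly connected component.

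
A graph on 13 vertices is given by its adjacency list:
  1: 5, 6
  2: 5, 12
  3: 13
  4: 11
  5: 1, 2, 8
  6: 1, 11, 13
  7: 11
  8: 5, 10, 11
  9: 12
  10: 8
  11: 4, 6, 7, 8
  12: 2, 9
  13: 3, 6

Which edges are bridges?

The edges on the cycle 6-11-8-5-1-6 are not bridges since each lies on that cycle.
But removing 13-3 disconnects 13 from 3; removing 2-12 disconnects 2 from 12; removing 8-10 disconnects 8 from 10; removing 7-11 disconnects 7 from 11 — these are bridges.
In total 8 edges are bridges.

10-8, 11-4, 11-7, 12-2, 12-9, 13-3, 13-6, 2-5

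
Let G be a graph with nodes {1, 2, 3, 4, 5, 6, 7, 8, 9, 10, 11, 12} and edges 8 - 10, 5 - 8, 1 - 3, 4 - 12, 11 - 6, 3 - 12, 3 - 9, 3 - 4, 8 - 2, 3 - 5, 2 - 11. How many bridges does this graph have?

The edges on the cycle 3-4-12-3 are not bridges since each lies on that cycle.
But removing 11 - 2 disconnects 11 from 2; removing 5 - 8 disconnects 5 from 8; removing 9 - 3 disconnects 9 from 3; removing 8 - 2 disconnects 8 from 2 — these are bridges.
In total 8 edges are bridges.

8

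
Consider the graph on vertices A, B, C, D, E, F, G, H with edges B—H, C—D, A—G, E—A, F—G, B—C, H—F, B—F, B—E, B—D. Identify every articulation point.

Removing B increases the component count from 1 to 2, so B is a cut vertex.
By contrast removing H leaves 1 component; it is not a cut vertex. No other vertex is a cut vertex either.

B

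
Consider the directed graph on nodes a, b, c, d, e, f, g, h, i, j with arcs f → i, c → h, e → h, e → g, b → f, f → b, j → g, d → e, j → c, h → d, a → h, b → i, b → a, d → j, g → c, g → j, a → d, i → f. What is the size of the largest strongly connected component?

6

{c, d, e, g, h, j} are all mutually reachable — one SCC of size 6.
{b, f, i} are all mutually reachable — one SCC of size 3.
{a} is an SCC by itself.
The largest has 6 vertices.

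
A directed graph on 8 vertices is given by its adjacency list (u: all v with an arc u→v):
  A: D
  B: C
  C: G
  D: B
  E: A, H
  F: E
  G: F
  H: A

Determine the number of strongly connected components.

{A, B, C, D, E, F, G, H} are all mutually reachable — one SCC of size 8.
That gives 1 strongly connected component.

1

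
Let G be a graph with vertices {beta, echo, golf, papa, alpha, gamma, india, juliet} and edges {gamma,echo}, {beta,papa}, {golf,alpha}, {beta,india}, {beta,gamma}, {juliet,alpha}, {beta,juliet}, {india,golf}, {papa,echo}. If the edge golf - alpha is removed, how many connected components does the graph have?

golf and alpha are still connected via golf-india-beta-juliet-alpha, so the component count stays at 1.

1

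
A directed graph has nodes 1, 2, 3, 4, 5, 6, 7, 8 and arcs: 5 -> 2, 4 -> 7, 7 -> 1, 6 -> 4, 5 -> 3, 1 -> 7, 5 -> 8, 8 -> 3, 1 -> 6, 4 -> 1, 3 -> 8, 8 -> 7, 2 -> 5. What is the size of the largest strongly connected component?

{1, 4, 6, 7} are all mutually reachable — one SCC of size 4.
{2, 5} are all mutually reachable — one SCC of size 2.
{3, 8} are all mutually reachable — one SCC of size 2.
The largest has 4 vertices.

4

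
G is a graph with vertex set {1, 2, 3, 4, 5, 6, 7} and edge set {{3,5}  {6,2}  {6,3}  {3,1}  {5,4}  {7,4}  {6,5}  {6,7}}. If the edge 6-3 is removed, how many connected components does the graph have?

1

6 and 3 are still connected via 6-5-3, so the component count stays at 1.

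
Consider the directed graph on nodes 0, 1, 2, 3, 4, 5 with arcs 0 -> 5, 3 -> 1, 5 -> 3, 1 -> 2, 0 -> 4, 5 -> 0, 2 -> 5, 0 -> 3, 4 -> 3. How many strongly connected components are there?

1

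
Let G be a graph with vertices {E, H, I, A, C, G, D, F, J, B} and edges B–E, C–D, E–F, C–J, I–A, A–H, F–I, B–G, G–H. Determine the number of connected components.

Starting from C we can reach C, D, J. That is one component of size 3.
Starting from A we can reach A, B, E, F, G, H, I. That is one component of size 7.
Total: 2 components.

2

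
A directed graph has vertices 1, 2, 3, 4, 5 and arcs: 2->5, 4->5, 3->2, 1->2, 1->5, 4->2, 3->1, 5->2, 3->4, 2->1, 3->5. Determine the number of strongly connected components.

3

{1, 2, 5} are all mutually reachable — one SCC of size 3.
{4} is an SCC by itself.
{3} is an SCC by itself.
That gives 3 strongly connected components.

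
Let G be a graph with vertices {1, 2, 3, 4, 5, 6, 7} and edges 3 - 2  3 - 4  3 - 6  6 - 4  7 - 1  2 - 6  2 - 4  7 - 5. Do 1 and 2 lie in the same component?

No

The component containing 1 is {1, 5, 7}, and 2 is not in it.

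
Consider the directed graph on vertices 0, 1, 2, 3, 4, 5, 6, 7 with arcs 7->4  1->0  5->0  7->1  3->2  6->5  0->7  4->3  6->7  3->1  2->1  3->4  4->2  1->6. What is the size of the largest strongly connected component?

8

{0, 1, 2, 3, 4, 5, 6, 7} are all mutually reachable — one SCC of size 8.
The largest has 8 vertices.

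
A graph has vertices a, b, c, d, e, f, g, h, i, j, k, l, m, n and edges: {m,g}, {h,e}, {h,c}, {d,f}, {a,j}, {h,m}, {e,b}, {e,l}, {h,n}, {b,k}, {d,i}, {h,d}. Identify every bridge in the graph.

a-j, b-e, b-k, c-h, d-f, d-h, d-i, e-h, e-l, g-m, h-m, h-n

removing h–d disconnects h from d; removing e–b disconnects e from b; removing f–d disconnects f from d; removing m–g disconnects m from g — these are bridges.
In total 12 edges are bridges.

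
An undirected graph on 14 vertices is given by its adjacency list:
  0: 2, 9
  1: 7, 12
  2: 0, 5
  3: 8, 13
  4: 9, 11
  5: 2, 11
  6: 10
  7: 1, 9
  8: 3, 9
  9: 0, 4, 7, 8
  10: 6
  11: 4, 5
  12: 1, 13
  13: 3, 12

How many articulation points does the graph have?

1

Removing 9 increases the component count from 2 to 3, so 9 is a cut vertex.
By contrast removing 5 leaves 2 components; it is not a cut vertex. No other vertex is a cut vertex either.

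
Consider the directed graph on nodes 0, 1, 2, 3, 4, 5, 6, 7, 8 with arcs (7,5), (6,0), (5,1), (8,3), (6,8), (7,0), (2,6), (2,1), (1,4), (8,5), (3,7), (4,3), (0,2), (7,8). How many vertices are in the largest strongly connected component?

9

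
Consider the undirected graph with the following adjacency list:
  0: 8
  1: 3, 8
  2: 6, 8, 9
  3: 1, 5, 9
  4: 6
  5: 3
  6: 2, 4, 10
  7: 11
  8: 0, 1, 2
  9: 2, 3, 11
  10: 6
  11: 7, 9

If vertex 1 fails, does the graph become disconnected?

No

Deleting 1 leaves 1 component (was 1) (its neighbors 3, 8 remain connected to each other), so 1 is not a cut vertex.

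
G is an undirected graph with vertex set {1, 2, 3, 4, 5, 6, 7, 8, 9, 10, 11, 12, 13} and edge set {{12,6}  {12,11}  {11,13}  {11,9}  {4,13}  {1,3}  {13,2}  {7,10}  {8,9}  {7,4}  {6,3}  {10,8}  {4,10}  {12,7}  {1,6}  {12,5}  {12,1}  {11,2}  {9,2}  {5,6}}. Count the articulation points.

1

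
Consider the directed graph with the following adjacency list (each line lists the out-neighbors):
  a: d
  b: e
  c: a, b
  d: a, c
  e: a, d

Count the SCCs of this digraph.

1

{a, b, c, d, e} are all mutually reachable — one SCC of size 5.
That gives 1 strongly connected component.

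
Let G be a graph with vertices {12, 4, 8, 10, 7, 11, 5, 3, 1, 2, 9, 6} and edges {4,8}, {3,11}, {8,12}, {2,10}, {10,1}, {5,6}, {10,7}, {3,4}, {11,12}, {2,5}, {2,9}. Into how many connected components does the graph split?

2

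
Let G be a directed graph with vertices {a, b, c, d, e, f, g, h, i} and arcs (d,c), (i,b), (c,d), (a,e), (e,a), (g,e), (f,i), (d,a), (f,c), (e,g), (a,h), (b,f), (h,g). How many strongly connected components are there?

3

{a, e, g, h} are all mutually reachable — one SCC of size 4.
{b, f, i} are all mutually reachable — one SCC of size 3.
{c, d} are all mutually reachable — one SCC of size 2.
That gives 3 strongly connected components.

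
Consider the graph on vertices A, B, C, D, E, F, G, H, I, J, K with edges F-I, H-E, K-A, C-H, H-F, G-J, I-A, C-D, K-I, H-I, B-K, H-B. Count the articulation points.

2

Removing C increases the component count from 2 to 3, so C is a cut vertex.
Removing H increases the component count from 2 to 4, so H is a cut vertex.
By contrast removing E leaves 2 components; it is not a cut vertex. No other vertex is a cut vertex either.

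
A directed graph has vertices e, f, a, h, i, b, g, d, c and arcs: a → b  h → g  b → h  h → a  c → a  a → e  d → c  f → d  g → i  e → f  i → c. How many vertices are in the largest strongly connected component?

9

{a, b, c, d, e, f, g, h, i} are all mutually reachable — one SCC of size 9.
The largest has 9 vertices.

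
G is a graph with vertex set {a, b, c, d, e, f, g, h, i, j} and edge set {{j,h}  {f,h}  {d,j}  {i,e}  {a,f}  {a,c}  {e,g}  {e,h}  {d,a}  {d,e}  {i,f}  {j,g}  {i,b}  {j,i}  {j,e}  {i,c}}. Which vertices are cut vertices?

Removing i increases the component count from 1 to 2, so i is a cut vertex.
By contrast removing j leaves 1 component; it is not a cut vertex. No other vertex is a cut vertex either.

i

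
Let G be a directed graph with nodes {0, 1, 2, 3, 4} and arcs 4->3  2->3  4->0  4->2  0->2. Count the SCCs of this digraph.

5

{0} is an SCC by itself.
{3} is an SCC by itself.
{4} is an SCC by itself.
{2} is an SCC by itself.
{1} is an SCC by itself.
That gives 5 strongly connected components.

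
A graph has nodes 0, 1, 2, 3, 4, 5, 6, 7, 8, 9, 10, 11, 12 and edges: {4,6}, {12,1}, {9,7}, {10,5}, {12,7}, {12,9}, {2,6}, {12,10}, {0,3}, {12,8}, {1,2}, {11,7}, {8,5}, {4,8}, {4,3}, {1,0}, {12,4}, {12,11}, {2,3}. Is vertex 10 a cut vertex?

No

Deleting 10 leaves 1 component (was 1) (its neighbors 5, 12 remain connected to each other), so 10 is not a cut vertex.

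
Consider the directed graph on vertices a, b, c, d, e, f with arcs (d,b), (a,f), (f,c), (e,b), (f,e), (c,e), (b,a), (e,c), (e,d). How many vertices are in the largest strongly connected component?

{a, b, c, d, e, f} are all mutually reachable — one SCC of size 6.
The largest has 6 vertices.

6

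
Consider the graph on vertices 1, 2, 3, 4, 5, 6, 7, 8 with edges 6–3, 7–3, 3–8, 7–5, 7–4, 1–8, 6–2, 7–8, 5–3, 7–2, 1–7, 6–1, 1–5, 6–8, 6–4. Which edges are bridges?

none

The edges on the cycle 1-7-5-1 are not bridges since each lies on that cycle.
Every edge lies on some cycle, so there are no bridges.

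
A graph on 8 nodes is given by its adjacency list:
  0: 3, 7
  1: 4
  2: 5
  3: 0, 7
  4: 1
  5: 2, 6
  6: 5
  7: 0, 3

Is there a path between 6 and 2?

From 6 we can reach 2, 5, 6, which includes 2.

Yes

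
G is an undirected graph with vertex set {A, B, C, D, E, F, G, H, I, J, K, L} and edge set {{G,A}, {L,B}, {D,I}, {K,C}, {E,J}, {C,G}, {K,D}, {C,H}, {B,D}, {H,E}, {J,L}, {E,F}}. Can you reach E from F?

Yes

From F we can reach A, B, C, D, E, F, G, H, I, J, K, L, which includes E.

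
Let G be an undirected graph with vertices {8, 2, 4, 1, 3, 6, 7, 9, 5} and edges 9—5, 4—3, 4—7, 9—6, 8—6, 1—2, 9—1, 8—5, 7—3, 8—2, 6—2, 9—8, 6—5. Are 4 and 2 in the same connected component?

The component containing 4 is {3, 4, 7}, and 2 is not in it.

No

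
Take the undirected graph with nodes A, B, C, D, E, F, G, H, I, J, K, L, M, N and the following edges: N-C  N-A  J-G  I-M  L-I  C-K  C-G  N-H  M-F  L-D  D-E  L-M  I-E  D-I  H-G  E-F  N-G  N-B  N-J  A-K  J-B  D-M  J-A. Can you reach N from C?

From C we can reach A, B, C, G, H, J, K, N, which includes N.

Yes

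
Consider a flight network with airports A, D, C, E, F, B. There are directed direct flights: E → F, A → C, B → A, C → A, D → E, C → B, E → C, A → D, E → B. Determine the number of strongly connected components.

2

{A, B, C, D, E} are all mutually reachable — one SCC of size 5.
{F} is an SCC by itself.
That gives 2 strongly connected components.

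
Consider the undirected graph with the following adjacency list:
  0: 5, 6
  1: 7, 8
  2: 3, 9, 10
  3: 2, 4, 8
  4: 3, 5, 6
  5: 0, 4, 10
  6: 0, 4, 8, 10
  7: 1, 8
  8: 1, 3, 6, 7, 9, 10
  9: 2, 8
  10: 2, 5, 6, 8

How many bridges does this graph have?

0

The edges on the cycle 8-1-7-8 are not bridges since each lies on that cycle.
Every edge lies on some cycle, so there are no bridges.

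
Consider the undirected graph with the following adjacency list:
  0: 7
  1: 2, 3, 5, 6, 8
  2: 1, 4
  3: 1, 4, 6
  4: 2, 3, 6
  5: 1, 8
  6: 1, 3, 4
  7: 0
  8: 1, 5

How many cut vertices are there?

1

Removing 1 increases the component count from 2 to 3, so 1 is a cut vertex.
By contrast removing 7 leaves 2 components; it is not a cut vertex. No other vertex is a cut vertex either.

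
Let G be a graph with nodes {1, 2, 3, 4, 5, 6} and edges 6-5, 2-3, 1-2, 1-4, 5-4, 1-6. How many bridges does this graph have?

2

The edges on the cycle 1-6-5-4-1 are not bridges since each lies on that cycle.
But removing 2-3 disconnects 2 from 3; removing 1-2 disconnects 1 from 2 — these are bridges.
That makes 2 bridges.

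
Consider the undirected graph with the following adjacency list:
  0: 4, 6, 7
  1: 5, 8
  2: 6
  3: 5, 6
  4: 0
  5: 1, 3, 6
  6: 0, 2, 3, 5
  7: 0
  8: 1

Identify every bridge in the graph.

0-4, 0-6, 0-7, 1-5, 1-8, 2-6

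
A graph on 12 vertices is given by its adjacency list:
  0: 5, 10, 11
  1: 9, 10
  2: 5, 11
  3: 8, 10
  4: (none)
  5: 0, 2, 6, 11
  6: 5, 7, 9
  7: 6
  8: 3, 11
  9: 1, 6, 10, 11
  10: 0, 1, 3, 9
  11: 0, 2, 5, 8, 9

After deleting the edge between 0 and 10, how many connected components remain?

0 and 10 are still connected via 0-11-9-10, so the component count stays at 2.

2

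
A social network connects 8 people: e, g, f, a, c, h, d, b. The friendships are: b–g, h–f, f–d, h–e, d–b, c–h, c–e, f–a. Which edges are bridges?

The edges on the cycle c-h-e-c are not bridges since each lies on that cycle.
But removing f–d disconnects f from d; removing f–a disconnects f from a; removing d–b disconnects d from b; removing b–g disconnects b from g — these are bridges.
In total 5 edges are bridges.

a-f, b-d, b-g, d-f, f-h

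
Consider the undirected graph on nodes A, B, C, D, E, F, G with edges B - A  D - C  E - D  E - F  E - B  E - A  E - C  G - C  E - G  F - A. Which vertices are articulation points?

E

Removing E increases the component count from 1 to 2, so E is a cut vertex.
By contrast removing F leaves 1 component; it is not a cut vertex. No other vertex is a cut vertex either.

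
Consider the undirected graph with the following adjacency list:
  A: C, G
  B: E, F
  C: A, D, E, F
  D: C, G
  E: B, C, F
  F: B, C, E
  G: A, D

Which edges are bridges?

The edges on the cycle C-D-G-A-C are not bridges since each lies on that cycle.
Every edge lies on some cycle, so there are no bridges.

none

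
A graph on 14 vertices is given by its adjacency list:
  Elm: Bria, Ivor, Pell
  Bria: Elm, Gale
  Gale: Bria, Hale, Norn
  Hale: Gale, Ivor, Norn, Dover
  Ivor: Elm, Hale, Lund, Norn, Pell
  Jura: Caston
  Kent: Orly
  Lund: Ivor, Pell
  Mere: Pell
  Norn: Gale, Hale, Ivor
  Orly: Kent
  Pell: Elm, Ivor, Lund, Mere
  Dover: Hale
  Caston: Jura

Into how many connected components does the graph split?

3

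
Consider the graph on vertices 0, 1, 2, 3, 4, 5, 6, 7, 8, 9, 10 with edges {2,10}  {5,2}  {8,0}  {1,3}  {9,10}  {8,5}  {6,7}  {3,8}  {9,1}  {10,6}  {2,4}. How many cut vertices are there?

Removing 2 increases the component count from 1 to 2, so 2 is a cut vertex.
Removing 6 increases the component count from 1 to 2, so 6 is a cut vertex.
Removing 8 increases the component count from 1 to 2, so 8 is a cut vertex.
Likewise 10 is a cut vertex.
By contrast removing 9 leaves 1 component; it is not a cut vertex. No other vertex is a cut vertex either.

4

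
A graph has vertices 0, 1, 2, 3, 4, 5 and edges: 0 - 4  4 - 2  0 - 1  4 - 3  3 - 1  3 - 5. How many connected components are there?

1

Starting from 0 we can reach 0, 1, 2, 3, 4, 5. That is one component of size 6.
Total: 1 component.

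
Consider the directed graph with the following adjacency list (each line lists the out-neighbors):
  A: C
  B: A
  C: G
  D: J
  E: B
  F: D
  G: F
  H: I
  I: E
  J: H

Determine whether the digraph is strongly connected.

Yes

From I we can reach every vertex (A, B, C, D, E, F, G, H, I, J), and every vertex can reach I (A, B, C, D, E, F, G, H, I, J). So the whole graph is one strongly connected component.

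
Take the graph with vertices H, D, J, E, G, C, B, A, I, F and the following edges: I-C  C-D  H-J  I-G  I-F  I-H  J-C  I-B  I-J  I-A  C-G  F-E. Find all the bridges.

The edges on the cycle I-H-J-I are not bridges since each lies on that cycle.
But removing F-I disconnects F from I; removing D-C disconnects D from C; removing B-I disconnects B from I; removing F-E disconnects F from E — these are bridges.
In total 5 edges are bridges.

A-I, B-I, C-D, E-F, F-I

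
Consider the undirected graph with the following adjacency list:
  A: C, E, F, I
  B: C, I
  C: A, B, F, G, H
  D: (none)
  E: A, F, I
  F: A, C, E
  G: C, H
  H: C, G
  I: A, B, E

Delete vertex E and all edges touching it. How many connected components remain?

With E gone, the remaining components are: {D}; {A, B, C, F, G, H, I}.
That is 2 components.

2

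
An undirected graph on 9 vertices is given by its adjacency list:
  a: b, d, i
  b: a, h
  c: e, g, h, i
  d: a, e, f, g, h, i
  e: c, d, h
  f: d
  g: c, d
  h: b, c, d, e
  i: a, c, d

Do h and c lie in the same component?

Yes

From h we can reach a, b, c, d, e, f, g, h, i, which includes c.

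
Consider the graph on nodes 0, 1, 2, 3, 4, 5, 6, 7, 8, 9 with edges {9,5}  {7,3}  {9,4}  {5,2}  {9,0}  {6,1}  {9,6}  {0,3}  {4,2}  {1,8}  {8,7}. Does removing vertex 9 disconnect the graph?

Deleting 9 raises the number of components from 1 to 2, so 9 is a cut vertex.

Yes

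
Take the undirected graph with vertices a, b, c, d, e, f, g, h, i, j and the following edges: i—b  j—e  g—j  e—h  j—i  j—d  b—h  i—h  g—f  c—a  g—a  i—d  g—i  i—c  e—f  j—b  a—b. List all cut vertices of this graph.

none

Removing e, for instance, still leaves 1 component. No single vertex removal increases the component count — the graph has no articulation points.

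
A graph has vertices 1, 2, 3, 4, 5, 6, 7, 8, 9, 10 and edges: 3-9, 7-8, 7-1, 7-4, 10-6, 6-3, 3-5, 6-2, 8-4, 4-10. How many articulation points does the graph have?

5

Removing 3 increases the component count from 1 to 3, so 3 is a cut vertex.
Removing 4 increases the component count from 1 to 2, so 4 is a cut vertex.
Removing 6 increases the component count from 1 to 3, so 6 is a cut vertex.
Likewise 7, 10 are cut vertices.
By contrast removing 5 leaves 1 component; it is not a cut vertex. No other vertex is a cut vertex either.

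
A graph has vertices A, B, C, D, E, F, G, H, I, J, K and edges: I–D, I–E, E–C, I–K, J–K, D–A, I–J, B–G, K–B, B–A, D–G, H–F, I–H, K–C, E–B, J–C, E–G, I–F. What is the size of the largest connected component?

11

Starting from A we can reach A, B, C, D, E, F, G, H, I, J, K. That is one component of size 11.
The largest has 11 vertices.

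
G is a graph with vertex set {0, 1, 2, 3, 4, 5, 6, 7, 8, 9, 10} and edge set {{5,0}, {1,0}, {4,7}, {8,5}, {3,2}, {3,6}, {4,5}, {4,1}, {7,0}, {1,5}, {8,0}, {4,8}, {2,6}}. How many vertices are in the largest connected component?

6

10 is isolated — a component by itself.
9 is isolated — a component by itself.
Starting from 2 we can reach 2, 3, 6. That is one component of size 3.
Starting from 0 we can reach 0, 1, 4, 5, 7, 8. That is one component of size 6.
The largest has 6 vertices.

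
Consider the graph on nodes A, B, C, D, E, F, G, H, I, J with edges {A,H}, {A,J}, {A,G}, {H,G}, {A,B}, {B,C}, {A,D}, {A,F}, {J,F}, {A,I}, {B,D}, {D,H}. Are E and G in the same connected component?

No

The component containing E is {E}, and G is not in it.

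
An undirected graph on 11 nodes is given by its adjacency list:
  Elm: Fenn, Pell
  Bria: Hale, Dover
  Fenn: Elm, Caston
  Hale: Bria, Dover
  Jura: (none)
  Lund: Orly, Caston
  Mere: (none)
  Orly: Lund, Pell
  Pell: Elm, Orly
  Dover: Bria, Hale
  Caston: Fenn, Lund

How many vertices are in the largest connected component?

Mere is isolated — a component by itself.
Jura is isolated — a component by itself.
Starting from Bria we can reach Bria, Hale, Dover. That is one component of size 3.
Starting from Elm we can reach Elm, Fenn, Lund, Orly, Pell, Caston. That is one component of size 6.
The largest has 6 vertices.

6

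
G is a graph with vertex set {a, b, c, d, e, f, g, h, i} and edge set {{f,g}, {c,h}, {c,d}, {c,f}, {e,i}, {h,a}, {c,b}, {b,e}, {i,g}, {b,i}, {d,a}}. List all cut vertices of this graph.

c

Removing c increases the component count from 1 to 2, so c is a cut vertex.
By contrast removing d leaves 1 component; it is not a cut vertex. No other vertex is a cut vertex either.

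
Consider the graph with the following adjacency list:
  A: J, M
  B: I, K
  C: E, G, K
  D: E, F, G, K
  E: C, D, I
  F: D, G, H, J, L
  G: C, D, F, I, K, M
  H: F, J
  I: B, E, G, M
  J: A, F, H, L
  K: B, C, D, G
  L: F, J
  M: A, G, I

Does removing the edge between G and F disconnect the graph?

No

After removing G-F, the path G-D-F still connects them, so the edge is not a bridge.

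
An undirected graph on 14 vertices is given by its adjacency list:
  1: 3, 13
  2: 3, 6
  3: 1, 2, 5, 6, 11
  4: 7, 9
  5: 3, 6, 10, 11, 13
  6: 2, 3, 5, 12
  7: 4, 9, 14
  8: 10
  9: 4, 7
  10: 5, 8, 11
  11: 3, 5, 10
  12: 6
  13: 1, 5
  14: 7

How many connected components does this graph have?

2

Starting from 4 we can reach 4, 7, 9, 14. That is one component of size 4.
Starting from 1 we can reach 1, 2, 3, 5, 6, 8, 10, 11, 12, 13. That is one component of size 10.
Total: 2 components.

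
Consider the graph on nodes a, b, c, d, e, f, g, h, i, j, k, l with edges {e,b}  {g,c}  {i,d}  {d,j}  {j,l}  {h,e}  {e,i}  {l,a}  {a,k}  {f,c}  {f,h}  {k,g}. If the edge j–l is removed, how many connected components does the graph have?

1

j and l are still connected via j-d-i-e-h-f-c-g-k-a-l, so the component count stays at 1.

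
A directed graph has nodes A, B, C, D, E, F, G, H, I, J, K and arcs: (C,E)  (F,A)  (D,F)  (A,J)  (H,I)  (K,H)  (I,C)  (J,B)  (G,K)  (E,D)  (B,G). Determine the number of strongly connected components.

{A, B, C, D, E, F, G, H, I, J, K} are all mutually reachable — one SCC of size 11.
That gives 1 strongly connected component.

1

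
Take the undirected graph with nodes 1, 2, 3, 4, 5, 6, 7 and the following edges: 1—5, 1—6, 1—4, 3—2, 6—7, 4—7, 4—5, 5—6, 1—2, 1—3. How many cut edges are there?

The edges on the cycle 1-3-2-1 are not bridges since each lies on that cycle.
Every edge lies on some cycle, so there are no bridges.

0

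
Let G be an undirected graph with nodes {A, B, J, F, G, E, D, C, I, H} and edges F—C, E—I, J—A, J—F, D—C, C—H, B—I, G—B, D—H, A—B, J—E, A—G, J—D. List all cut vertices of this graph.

J

Removing J increases the component count from 1 to 2, so J is a cut vertex.
By contrast removing A leaves 1 component; it is not a cut vertex. No other vertex is a cut vertex either.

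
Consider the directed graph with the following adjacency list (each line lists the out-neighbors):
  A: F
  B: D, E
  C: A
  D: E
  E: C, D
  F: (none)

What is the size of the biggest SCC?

2

{D, E} are all mutually reachable — one SCC of size 2.
{C} is an SCC by itself.
{B} is an SCC by itself.
{F} is an SCC by itself.
{A} is an SCC by itself.
The largest has 2 vertices.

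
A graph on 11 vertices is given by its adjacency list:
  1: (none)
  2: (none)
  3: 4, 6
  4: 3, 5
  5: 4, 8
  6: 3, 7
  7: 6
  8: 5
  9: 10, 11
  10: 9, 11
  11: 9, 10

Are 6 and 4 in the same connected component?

Yes

From 6 we can reach 3, 4, 5, 6, 7, 8, which includes 4.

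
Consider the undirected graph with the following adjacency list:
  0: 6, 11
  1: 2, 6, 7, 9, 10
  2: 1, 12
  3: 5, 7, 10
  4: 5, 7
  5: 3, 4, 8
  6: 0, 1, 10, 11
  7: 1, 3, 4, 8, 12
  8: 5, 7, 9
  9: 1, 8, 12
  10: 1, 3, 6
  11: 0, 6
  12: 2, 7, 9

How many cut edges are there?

The edges on the cycle 6-0-11-6 are not bridges since each lies on that cycle.
Every edge lies on some cycle, so there are no bridges.

0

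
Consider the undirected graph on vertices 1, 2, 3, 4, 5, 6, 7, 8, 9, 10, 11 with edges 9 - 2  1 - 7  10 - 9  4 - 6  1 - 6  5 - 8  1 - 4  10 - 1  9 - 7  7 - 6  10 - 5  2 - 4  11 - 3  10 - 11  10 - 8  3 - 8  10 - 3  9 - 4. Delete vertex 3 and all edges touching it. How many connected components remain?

With 3 gone, the remaining components are: {1, 2, 4, 5, 6, 7, 8, 9, 10, 11}.
That is 1 component.

1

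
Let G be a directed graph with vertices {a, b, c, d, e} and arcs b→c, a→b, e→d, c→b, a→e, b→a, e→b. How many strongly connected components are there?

2

{a, b, c, e} are all mutually reachable — one SCC of size 4.
{d} is an SCC by itself.
That gives 2 strongly connected components.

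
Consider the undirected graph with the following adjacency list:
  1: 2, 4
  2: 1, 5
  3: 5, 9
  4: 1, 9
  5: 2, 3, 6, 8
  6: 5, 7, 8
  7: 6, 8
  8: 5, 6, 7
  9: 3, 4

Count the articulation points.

1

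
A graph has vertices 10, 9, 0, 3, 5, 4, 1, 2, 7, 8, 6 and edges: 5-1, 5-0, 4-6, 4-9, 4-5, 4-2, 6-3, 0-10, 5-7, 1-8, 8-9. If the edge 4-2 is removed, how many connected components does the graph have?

2

Before removal there is 1 component.
4-2 is a bridge — removing it separates 4's side from 2's side.
After removal: 2 components.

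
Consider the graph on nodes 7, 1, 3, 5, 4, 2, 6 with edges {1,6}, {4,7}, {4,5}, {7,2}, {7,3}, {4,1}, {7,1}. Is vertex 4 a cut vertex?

Deleting 4 raises the number of components from 1 to 2, so 4 is a cut vertex.

Yes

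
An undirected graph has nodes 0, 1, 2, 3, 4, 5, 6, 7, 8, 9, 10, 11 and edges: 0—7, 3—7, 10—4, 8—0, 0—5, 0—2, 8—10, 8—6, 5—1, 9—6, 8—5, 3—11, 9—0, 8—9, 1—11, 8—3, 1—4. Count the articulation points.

1

Removing 0 increases the component count from 1 to 2, so 0 is a cut vertex.
By contrast removing 6 leaves 1 component; it is not a cut vertex. No other vertex is a cut vertex either.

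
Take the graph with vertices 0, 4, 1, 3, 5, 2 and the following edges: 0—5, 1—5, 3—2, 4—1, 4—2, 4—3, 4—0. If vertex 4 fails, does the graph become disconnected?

Deleting 4 raises the number of components from 1 to 2, so 4 is a cut vertex.

Yes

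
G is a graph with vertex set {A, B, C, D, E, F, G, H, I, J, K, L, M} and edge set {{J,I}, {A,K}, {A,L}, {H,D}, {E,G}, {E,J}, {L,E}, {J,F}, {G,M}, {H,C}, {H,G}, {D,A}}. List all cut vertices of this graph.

Removing A increases the component count from 2 to 3, so A is a cut vertex.
Removing E increases the component count from 2 to 3, so E is a cut vertex.
Removing G increases the component count from 2 to 3, so G is a cut vertex.
Likewise H, J are cut vertices.
By contrast removing I leaves 2 components; it is not a cut vertex. No other vertex is a cut vertex either.

A, E, G, H, J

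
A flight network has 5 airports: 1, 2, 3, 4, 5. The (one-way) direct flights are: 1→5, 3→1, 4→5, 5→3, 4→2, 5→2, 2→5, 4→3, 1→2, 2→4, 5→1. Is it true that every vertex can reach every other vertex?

Yes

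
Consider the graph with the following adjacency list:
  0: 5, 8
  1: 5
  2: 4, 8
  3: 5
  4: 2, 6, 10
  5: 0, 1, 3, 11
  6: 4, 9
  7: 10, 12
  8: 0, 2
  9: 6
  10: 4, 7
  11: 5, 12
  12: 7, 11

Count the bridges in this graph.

The edges on the cycle 4-2-8-0-5-11-12-7-10-4 are not bridges since each lies on that cycle.
But removing 3-5 disconnects 3 from 5; removing 6-9 disconnects 6 from 9; removing 1-5 disconnects 1 from 5; removing 4-6 disconnects 4 from 6 — these are bridges.
That makes 4 bridges.

4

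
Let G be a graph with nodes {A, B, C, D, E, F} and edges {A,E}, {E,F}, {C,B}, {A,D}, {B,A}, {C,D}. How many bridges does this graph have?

2

The edges on the cycle C-B-A-D-C are not bridges since each lies on that cycle.
But removing E-F disconnects E from F; removing A-E disconnects A from E — these are bridges.
That makes 2 bridges.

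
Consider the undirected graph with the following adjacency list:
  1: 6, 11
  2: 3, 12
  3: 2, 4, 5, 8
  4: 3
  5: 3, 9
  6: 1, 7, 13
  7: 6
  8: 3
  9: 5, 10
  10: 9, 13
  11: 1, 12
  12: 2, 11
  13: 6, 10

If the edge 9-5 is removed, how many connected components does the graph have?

9 and 5 are still connected via 9-10-13-6-1-11-12-2-3-5, so the component count stays at 1.

1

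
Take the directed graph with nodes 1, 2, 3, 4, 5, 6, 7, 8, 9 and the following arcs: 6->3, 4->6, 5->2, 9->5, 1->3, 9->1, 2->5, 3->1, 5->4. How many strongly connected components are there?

7

{1, 3} are all mutually reachable — one SCC of size 2.
{2, 5} are all mutually reachable — one SCC of size 2.
{6} is an SCC by itself.
{4} is an SCC by itself.
{7} is an SCC by itself.
(and 2 more singleton SCCs)
That gives 7 strongly connected components.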